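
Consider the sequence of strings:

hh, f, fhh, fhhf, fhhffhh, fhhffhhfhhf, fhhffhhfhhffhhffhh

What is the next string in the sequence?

From term 3 onward, concatenate the last term with the second-to-last: f·hh = fhh, fhh·f = fhhf, …
Continuing: fhhffhhfhhffhhffhh · fhhffhhfhhf gives term 8.

fhhffhhfhhffhhffhhfhhffhhfhhf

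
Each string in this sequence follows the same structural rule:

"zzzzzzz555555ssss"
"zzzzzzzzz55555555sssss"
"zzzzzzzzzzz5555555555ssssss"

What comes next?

zzzzzzzzzzzzz555555555555sssssss

The n-th term is 2n+1 z's then 2n 5's then n+1 s's, where the shown terms are n = 3, 4, 5.
Setting n = 6 gives 13, 12, 7 characters in each block.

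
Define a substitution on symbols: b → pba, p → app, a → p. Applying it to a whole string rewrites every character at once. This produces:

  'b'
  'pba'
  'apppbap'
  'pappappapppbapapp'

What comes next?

apppappapppappapppappappapppbapapppappapp

Replace each of the 17 characters of pappappapppbapapp in place — app p app app p app app p app app app pba p app p app app — and concatenate.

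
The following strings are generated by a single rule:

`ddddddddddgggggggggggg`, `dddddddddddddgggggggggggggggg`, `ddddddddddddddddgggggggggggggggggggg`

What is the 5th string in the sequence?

The n-th term is 3n+1 d's then 4n g's, where the shown terms are n = 3, 4, 5.
At n = 7 the blocks have lengths 22, 28.

ddddddddddddddddddddddgggggggggggggggggggggggggggg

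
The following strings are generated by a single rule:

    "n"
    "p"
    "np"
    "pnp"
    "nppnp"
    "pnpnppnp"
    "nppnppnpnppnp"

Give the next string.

pnpnppnpnppnppnpnppnp

This is a Fibonacci-style word recurrence s(k) = s(k−2)·s(k−1): e.g. n·p = np.
The next term joins pnpnppnp and nppnppnpnppnp.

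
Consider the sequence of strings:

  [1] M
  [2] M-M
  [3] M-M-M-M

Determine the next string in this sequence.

M-M-M-M-M-M-M-M

Every step duplicates the string with '-' between the halves.
So the next term is two copies of M-M-M-M with '-' between the halves.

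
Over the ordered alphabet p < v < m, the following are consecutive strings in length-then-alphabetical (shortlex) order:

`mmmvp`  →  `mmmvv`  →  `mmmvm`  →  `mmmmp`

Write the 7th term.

Stepping forward 3 times from mmmmp: mmmmp → mmmmv → mmmmm, then the target.

pppppp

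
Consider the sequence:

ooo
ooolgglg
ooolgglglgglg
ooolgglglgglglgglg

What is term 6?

ooolgglglgglglgglglgglglgglg

Each term is the previous one with lgglg appended.
From ooolgglglgglglgglg, 2 further steps: ooolgglglgglglgglg → ooolgglglgglglgglglgglg → (answer).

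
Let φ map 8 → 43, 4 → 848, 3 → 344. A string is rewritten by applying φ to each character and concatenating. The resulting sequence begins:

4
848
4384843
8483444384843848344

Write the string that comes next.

Rewriting the 19 symbols of 8483444384843848344 one by one yields 43 848 43 344 848 848 848 344 43 848 43 848 344 43 848 43 344 848 848; concatenated:

438484334484884884834443848438483444384843344848848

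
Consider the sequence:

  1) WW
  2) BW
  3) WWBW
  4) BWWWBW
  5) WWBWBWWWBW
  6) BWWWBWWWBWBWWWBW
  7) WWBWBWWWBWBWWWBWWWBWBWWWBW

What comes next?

This is a Fibonacci-style word recurrence s(k) = s(k−2)·s(k−1): e.g. WW·BW = WWBW.
So term 8 is BWWWBWWWBWBWWWBW·WWBWBWWWBWBWWWBWWWBWBWWWBW.

BWWWBWWWBWBWWWBWWWBWBWWWBWBWWWBWWWBWBWWWBW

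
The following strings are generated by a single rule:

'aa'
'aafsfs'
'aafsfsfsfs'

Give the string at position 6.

aafsfsfsfsfsfsfsfsfsfs

The strings grow by a fixed suffix fsfs each time.
From aafsfsfsfs, 3 further steps: aafsfsfsfs → aafsfsfsfsfsfs → aafsfsfsfsfsfsfsfs → (answer).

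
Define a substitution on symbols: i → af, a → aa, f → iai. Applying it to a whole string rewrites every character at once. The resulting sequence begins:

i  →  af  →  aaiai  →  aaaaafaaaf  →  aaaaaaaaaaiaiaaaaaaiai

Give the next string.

aaaaaaaaaaaaaaaaaaaaafaaafaaaaaaaaaaaaafaaaf

φ(aaaaaaaaaaiaiaaaaaaiai) expands symbol-by-symbol to aa aa aa aa aa aa aa aa aa aa af aa af aa aa aa aa aa aa af aa af; joining the 22 pieces gives the next term.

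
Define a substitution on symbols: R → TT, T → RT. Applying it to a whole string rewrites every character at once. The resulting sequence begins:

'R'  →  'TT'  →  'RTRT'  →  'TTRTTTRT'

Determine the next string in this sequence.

RTRTTTRTRTRTTTRT

Rewriting each symbol of TTRTTTRT: T→RT, T→RT, R→TT, T→RT, T→RT, T→RT, R→TT, T→RT, which concatenates to RT RT TT RT RT RT TT RT.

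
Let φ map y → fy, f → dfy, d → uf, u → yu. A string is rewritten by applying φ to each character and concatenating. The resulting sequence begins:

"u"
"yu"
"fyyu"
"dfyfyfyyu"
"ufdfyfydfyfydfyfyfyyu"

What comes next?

Replace each of the 21 characters of ufdfyfydfyfydfyfyfyyu in place — yu dfy uf dfy fy dfy fy uf dfy fy dfy fy uf dfy fy dfy fy dfy fy fy yu — and concatenate.

yudfyufdfyfydfyfyufdfyfydfyfyufdfyfydfyfydfyfyfyyu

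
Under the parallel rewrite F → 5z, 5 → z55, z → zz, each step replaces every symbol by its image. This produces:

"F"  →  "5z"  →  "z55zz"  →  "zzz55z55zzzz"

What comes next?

Expanding zzz55z55zzzz: z→zz, z→zz, z→zz, 5→z55, 5→z55, z→zz, 5→z55, 5→z55, z→zz, z→zz, z→zz, z→zz. Concatenated: zz zz zz z55 z55 zz z55 z55 zz zz zz zz.

zzzzzzz55z55zzz55z55zzzzzzzz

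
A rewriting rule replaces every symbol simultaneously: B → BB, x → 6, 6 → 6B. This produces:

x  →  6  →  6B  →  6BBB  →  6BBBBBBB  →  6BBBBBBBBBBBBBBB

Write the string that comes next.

φ(6BBBBBBBBBBBBBBB) expands symbol-by-symbol to 6B BB BB BB BB BB BB BB BB BB BB BB BB BB BB BB; joining the 16 pieces gives the next term.

6BBBBBBBBBBBBBBBBBBBBBBBBBBBBBBB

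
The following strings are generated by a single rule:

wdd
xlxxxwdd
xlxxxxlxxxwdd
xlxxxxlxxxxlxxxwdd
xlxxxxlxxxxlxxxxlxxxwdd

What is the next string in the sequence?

Every step adds xlxxx at the front: s(k+1) = xlxxx·s(k).
Applying this once more to xlxxxxlxxxxlxxxxlxxxwdd:

xlxxxxlxxxxlxxxxlxxxxlxxxwdd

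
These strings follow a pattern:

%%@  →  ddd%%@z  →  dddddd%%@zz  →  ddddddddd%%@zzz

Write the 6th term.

ddddddddddddddd%%@zzzzz

s(k+1) = ddd·s(k)·z, so each term gains ddd as a prefix and z as a suffix.
From ddddddddd%%@zzz, 2 further steps: ddddddddd%%@zzz → dddddddddddd%%@zzzz → (answer).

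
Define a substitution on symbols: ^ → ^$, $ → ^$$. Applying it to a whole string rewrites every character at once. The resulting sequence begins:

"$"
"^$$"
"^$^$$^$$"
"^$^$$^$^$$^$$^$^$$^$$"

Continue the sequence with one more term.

φ(^$^$$^$^$$^$$^$^$$^$$) expands symbol-by-symbol to ^$ ^$$ ^$ ^$$ ^$$ ^$ ^$$ ^$ ^$$ ^$$ ^$ ^$$ ^$$ ^$ ^$$ ^$ ^$$ ^$$ ^$ ^$$ ^$$; joining the 21 pieces gives the next term.

^$^$$^$^$$^$$^$^$$^$^$$^$$^$^$$^$$^$^$$^$^$$^$$^$^$$^$$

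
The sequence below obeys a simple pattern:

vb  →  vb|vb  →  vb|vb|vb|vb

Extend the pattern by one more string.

vb|vb|vb|vb|vb|vb|vb|vb

s(k+1) = s(k)·|·s(k) — each term doubles the last with '|' between the halves.
One more doubling of vb|vb|vb|vb gives the answer.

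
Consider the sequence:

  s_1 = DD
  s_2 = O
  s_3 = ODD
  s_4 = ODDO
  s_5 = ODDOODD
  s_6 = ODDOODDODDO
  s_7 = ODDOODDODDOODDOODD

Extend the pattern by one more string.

ODDOODDODDOODDOODDODDOODDODDO

This is a Fibonacci-style word recurrence s(k) = s(k−1)·s(k−2): e.g. O·DD = ODD.
So term 8 is ODDOODDODDOODDOODD·ODDOODDODDO.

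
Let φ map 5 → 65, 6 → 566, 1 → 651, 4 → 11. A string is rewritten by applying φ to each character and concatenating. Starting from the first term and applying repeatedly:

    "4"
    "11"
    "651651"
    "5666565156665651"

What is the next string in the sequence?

Rewriting the 16 symbols of 5666565156665651 one by one yields 65 566 566 566 65 566 65 651 65 566 566 566 65 566 65 651; concatenated:

655665665666556665651655665665666556665651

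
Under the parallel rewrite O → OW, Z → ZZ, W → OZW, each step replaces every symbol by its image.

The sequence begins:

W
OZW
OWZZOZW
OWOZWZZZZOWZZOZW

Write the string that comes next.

OWOZWOWZZOZWZZZZZZZZOWOZWZZZZOWZZOZW

φ(OWOZWZZZZOWZZOZW) expands symbol-by-symbol to OW OZW OW ZZ OZW ZZ ZZ ZZ ZZ OW OZW ZZ ZZ OW ZZ OZW; joining the 16 pieces gives the next term.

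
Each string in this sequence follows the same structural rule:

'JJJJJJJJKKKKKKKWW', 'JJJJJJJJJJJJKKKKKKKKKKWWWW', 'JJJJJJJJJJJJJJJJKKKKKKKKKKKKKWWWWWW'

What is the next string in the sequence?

JJJJJJJJJJJJJJJJJJJJKKKKKKKKKKKKKKKKWWWWWWWW

Term n consists of 4n J's, followed by 3n+1 K's, followed by 2n-2 W's, where the shown terms are n = 2, 3, 4.
At n = 5 the blocks have lengths 20, 16, 8.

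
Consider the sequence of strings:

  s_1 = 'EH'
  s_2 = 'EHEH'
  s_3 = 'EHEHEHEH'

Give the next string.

Each string is two copies of the previous one concatenated.
Doubling EHEHEHEH:

EHEHEHEHEHEHEHEH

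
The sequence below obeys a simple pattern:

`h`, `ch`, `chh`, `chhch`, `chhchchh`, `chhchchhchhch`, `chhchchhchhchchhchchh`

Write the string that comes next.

chhchchhchhchchhchchhchhchchhchhch

This is a Fibonacci-style word recurrence s(k) = s(k−1)·s(k−2): e.g. ch·h = chh.
So term 8 is chhchchhchhchchhchchh·chhchchhchhch.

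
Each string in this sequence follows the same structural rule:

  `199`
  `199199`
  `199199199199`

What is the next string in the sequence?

Each string is two copies of the previous one concatenated.
Doubling 199199199199:

199199199199199199199199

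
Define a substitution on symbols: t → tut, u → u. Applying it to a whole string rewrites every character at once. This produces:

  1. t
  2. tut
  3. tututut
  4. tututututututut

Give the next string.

Rewriting the 15 symbols of tututututututut one by one yields tut u tut u tut u tut u tut u tut u tut u tut; concatenated:

tututututututututututututututut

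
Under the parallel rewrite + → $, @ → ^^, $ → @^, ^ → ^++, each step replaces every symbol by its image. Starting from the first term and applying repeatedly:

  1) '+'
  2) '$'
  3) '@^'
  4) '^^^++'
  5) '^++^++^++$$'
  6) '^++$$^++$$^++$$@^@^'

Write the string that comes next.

φ(^++$$^++$$^++$$@^@^) expands symbol-by-symbol to ^++ $ $ @^ @^ ^++ $ $ @^ @^ ^++ $ $ @^ @^ ^^ ^++ ^^ ^++; joining the 19 pieces gives the next term.

^++$$@^@^^++$$@^@^^++$$@^@^^^^++^^^++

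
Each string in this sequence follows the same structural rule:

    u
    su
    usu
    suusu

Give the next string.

ususuusu

Each term (from the third on) is the two preceding terms concatenated in order: term 3 = u·su = usu.
The next term joins usu and suusu.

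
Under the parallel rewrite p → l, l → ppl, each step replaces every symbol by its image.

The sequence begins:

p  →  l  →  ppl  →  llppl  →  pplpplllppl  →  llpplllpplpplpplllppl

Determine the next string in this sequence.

pplpplllpplpplpplllpplllpplllpplpplpplllppl

Applying the rule to each of the 21 symbols of llpplllpplpplpplllppl gives the pieces ppl ppl l l ppl ppl ppl l l ppl l l ppl l l ppl ppl ppl l l ppl, which concatenate to the answer.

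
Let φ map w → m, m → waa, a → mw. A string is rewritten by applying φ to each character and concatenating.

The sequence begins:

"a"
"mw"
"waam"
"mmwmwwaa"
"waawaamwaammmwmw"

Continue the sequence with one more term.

mmwmwmmwmwwaammwmwwaawaawaamwaam

Replace each of the 16 characters of waawaamwaammmwmw in place — m mw mw m mw mw waa m mw mw waa waa waa m waa m — and concatenate.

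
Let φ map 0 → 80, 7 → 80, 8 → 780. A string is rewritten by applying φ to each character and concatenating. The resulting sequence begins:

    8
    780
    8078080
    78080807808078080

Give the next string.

80780807808078080807808078080807808078080

Applying the rule to each of the 17 symbols of 78080807808078080 gives the pieces 80 780 80 780 80 780 80 80 780 80 780 80 80 780 80 780 80, which concatenate to the answer.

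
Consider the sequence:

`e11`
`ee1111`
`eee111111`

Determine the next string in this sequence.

The n-th term is n e's then 2n 1's (n = 1, 2, …).
At n = 4 the blocks have lengths 4, 8.

eeee11111111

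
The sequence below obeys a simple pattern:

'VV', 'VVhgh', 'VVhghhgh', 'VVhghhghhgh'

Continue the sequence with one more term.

VVhghhghhghhgh

Each term is the previous one with hgh appended.
So the next term is VVhghhghhgh·hgh.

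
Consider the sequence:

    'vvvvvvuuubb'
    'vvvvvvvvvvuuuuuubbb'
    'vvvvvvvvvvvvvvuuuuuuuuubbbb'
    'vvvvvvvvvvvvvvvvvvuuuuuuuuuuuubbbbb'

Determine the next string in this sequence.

Each string has the form v^{4n+2} u^{3n} b^{n+1} (n = 1, 2, …).
At n = 5 the blocks have lengths 22, 15, 6.

vvvvvvvvvvvvvvvvvvvvvvuuuuuuuuuuuuuuubbbbbb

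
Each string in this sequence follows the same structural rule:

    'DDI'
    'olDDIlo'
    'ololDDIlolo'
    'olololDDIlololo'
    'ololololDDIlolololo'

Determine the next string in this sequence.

s(k+1) = ol·s(k)·lo, so each term gains ol as a prefix and lo as a suffix.
So the next term is ol·ololololDDIlolololo·lo.

olololololDDIlololololo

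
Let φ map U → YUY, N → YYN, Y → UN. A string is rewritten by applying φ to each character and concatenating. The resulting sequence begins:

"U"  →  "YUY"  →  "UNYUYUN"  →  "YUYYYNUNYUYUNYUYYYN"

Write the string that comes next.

Replace each of the 19 characters of YUYYYNUNYUYUNYUYYYN in place — UN YUY UN UN UN YYN YUY YYN UN YUY UN YUY YYN UN YUY UN UN UN YYN — and concatenate.

UNYUYUNUNUNYYNYUYYYNUNYUYUNYUYYYNUNYUYUNUNUNYYN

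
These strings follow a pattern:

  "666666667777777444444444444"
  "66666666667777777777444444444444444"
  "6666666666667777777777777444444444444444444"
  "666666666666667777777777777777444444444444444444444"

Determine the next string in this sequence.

Reading off run lengths: 6 runs 8, 10, 12, 14; 7 runs 7, 10, 13, 16; 4 runs 12, 15, 18, 21 — each is linear in n, where the shown terms are n = 3, 4, 5, 6.
For the next term, n = 7, so the run lengths are 16, 19, 24.

66666666666666667777777777777777777444444444444444444444444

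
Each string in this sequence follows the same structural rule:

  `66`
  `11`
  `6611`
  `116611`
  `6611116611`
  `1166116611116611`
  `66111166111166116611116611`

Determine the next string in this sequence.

116611661111661166111166111166116611116611

Each term (from the third on) is the two preceding terms concatenated in order: term 3 = 66·11 = 6611.
So term 8 is 1166116611116611·66111166111166116611116611.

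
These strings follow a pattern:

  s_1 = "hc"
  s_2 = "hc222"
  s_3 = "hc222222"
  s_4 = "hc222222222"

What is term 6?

Each term is the previous one with 222 appended.
From hc222222222, 2 further steps: hc222222222 → hc222222222222 → (answer).

hc222222222222222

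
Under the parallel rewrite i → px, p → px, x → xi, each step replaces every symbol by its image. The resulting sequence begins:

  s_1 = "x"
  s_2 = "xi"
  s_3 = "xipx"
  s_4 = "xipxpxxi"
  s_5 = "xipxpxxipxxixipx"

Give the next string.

Applying the rule to each of the 16 symbols of xipxpxxipxxixipx gives the pieces xi px px xi px xi xi px px xi xi px xi px px xi, which concatenate to the answer.

xipxpxxipxxixipxpxxixipxxipxpxxi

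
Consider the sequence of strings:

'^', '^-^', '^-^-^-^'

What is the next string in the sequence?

s(k+1) = s(k)·-·s(k) — each term doubles the last with '-' between the halves.
Doubling ^-^-^-^ with '-' between the halves:

^-^-^-^-^-^-^-^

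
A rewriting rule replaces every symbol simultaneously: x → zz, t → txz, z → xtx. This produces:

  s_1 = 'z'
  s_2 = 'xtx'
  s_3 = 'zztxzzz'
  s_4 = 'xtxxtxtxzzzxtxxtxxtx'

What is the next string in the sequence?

zztxzzzzztxzzztxzzzxtxxtxxtxzztxzzzzztxzzzzztxzzz

φ(xtxxtxtxzzzxtxxtxxtx) expands symbol-by-symbol to zz txz zz zz txz zz txz zz xtx xtx xtx zz txz zz zz txz zz zz txz zz; joining the 20 pieces gives the next term.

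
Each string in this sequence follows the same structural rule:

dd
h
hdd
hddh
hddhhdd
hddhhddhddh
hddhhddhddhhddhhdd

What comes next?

hddhhddhddhhddhhddhddhhddhddh

From term 3 onward, concatenate the last term with the second-to-last: h·dd = hdd, hdd·h = hddh, …
So term 8 is hddhhddhddhhddhhdd·hddhhddhddh.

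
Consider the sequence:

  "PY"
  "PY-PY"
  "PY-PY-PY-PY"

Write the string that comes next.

PY-PY-PY-PY-PY-PY-PY-PY

Every step duplicates the string with '-' between the halves.
One more doubling of PY-PY-PY-PY gives the answer.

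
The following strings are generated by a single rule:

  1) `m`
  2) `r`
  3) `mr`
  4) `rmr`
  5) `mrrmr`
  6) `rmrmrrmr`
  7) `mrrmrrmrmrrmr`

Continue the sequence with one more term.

From term 3 onward, concatenate the second-to-last term with the last: m·r = mr, r·mr = rmr, …
So term 8 is rmrmrrmr·mrrmrrmrmrrmr.

rmrmrrmrmrrmrrmrmrrmr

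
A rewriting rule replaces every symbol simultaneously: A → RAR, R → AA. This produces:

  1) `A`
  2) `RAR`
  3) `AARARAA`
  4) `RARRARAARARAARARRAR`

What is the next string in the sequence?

φ(RARRARAARARAARARRAR) expands symbol-by-symbol to AA RAR AA AA RAR AA RAR RAR AA RAR AA RAR RAR AA RAR AA AA RAR AA; joining the 19 pieces gives the next term.

AARARAAAARARAARARRARAARARAARARRARAARARAAAARARAA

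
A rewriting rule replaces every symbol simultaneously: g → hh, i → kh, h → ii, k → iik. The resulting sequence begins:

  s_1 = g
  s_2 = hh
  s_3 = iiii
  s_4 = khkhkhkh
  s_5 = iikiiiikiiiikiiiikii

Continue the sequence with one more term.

φ(iikiiiikiiiikiiiikii) expands symbol-by-symbol to kh kh iik kh kh kh kh iik kh kh kh kh iik kh kh kh kh iik kh kh; joining the 20 pieces gives the next term.

khkhiikkhkhkhkhiikkhkhkhkhiikkhkhkhkhiikkhkh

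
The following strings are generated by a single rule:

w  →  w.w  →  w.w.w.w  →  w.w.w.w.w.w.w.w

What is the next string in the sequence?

w.w.w.w.w.w.w.w.w.w.w.w.w.w.w.w

Each string is two copies of the previous one joined by '.'.
So the next term is two copies of w.w.w.w.w.w.w.w with '.' between the halves.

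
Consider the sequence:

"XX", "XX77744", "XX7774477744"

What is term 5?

Every step adds 77744 to the end: s(k+1) = s(k)·77744.
From XX7774477744, 2 further steps: XX7774477744 → XX777447774477744 → (answer).

XX77744777447774477744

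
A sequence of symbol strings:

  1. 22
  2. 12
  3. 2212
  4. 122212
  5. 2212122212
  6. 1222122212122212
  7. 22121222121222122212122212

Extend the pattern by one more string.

This is a Fibonacci-style word recurrence s(k) = s(k−2)·s(k−1): e.g. 22·12 = 2212.
Continuing: 1222122212122212 · 22121222121222122212122212 gives term 8.

122212221212221222121222121222122212122212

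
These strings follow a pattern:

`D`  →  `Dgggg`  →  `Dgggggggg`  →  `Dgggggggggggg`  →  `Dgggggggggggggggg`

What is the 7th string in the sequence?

Each term is the previous one with gggg appended.
From Dgggggggggggggggg, 2 further steps: Dgggggggggggggggg → Dgggggggggggggggggggg → (answer).

Dgggggggggggggggggggggggg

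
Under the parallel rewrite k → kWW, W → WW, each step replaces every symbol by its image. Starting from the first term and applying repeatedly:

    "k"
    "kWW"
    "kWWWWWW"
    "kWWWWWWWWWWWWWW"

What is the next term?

Rewriting the 15 symbols of kWWWWWWWWWWWWWW one by one yields kWW WW WW WW WW WW WW WW WW WW WW WW WW WW WW; concatenated:

kWWWWWWWWWWWWWWWWWWWWWWWWWWWWWW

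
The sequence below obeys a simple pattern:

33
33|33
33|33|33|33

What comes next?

Each string is two copies of the previous one joined by '|'.
Doubling 33|33|33|33 with '|' between the halves:

33|33|33|33|33|33|33|33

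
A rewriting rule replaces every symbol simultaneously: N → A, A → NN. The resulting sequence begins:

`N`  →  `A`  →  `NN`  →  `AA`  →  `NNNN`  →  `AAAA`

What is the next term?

Rewriting each symbol of AAAA: A→NN, A→NN, A→NN, A→NN, which concatenates to NN NN NN NN.

NNNNNNNN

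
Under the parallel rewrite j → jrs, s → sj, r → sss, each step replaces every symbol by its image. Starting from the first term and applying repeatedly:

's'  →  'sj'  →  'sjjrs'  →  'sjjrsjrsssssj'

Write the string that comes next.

sjjrsjrsssssjjrsssssjsjsjsjsjjrs

φ(sjjrsjrsssssj) expands symbol-by-symbol to sj jrs jrs sss sj jrs sss sj sj sj sj sj jrs; joining the 13 pieces gives the next term.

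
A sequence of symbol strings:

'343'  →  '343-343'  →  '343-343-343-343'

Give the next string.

s(k+1) = s(k)·-·s(k) — each term doubles the last with '-' between the halves.
Doubling 343-343-343-343 with '-' between the halves:

343-343-343-343-343-343-343-343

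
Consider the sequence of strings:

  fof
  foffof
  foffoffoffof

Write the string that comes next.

foffoffoffoffoffoffoffof

Each string is two copies of the previous one concatenated.
One more doubling of foffoffoffof gives the answer.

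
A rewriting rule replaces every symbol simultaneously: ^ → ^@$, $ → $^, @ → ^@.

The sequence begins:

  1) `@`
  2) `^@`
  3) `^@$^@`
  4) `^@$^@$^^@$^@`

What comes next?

Expanding ^@$^@$^^@$^@: ^→^@$, @→^@, $→$^, ^→^@$, @→^@, $→$^, ^→^@$, ^→^@$, @→^@, $→$^, ^→^@$, @→^@. Concatenated: ^@$ ^@ $^ ^@$ ^@ $^ ^@$ ^@$ ^@ $^ ^@$ ^@.

^@$^@$^^@$^@$^^@$^@$^@$^^@$^@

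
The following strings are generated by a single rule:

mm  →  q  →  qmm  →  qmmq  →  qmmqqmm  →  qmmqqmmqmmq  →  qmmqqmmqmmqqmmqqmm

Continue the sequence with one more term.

From term 3 onward, concatenate the last term with the second-to-last: q·mm = qmm, qmm·q = qmmq, …
The next term joins qmmqqmmqmmqqmmqqmm and qmmqqmmqmmq.

qmmqqmmqmmqqmmqqmmqmmqqmmqmmq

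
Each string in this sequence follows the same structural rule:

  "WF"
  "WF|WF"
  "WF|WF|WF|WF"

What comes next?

WF|WF|WF|WF|WF|WF|WF|WF

Each string is two copies of the previous one joined by '|'.
So the next term is two copies of WF|WF|WF|WF with '|' between the halves.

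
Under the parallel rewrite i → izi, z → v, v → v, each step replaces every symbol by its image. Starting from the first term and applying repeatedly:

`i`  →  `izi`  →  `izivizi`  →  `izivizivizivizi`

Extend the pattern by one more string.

izivizivizivizivizivizivizivizi

Replace each of the 15 characters of izivizivizivizi in place — izi v izi v izi v izi v izi v izi v izi v izi — and concatenate.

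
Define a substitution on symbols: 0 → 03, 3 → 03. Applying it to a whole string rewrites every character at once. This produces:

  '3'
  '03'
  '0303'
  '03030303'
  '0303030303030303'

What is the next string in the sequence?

03030303030303030303030303030303

Applying the rule to each of the 16 symbols of 0303030303030303 gives the pieces 03 03 03 03 03 03 03 03 03 03 03 03 03 03 03 03, which concatenate to the answer.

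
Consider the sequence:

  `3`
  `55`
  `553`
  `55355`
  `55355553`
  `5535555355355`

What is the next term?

553555535535555355553

From term 3 onward, concatenate the last term with the second-to-last: 55·3 = 553, 553·55 = 55355, …
The next term joins 5535555355355 and 55355553.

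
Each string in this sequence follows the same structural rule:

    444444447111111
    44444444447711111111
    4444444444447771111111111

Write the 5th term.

44444444444444447777711111111111111

Each string has the form 4^{2n+2} 7^{n-2} 1^{2n}, where the shown terms are n = 3, 4, 5.
At n = 7 the blocks have lengths 16, 5, 14.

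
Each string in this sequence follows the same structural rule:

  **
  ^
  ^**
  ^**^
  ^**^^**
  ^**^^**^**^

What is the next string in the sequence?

This is a Fibonacci-style word recurrence s(k) = s(k−1)·s(k−2): e.g. ^·** = ^**.
So term 7 is ^**^^**^**^·^**^^**.

^**^^**^**^^**^^**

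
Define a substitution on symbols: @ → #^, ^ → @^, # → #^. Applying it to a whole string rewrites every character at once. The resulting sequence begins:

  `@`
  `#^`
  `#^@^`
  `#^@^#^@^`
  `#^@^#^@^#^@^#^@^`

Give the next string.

Applying the rule to each of the 16 symbols of #^@^#^@^#^@^#^@^ gives the pieces #^ @^ #^ @^ #^ @^ #^ @^ #^ @^ #^ @^ #^ @^ #^ @^, which concatenate to the answer.

#^@^#^@^#^@^#^@^#^@^#^@^#^@^#^@^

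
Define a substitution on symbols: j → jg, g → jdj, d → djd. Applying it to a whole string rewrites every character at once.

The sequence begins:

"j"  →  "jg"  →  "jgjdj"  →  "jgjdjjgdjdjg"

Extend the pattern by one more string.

jgjdjjgdjdjgjgjdjdjdjgdjdjgjdj

Rewriting each symbol of jgjdjjgdjdjg: j→jg, g→jdj, j→jg, d→djd, j→jg, j→jg, g→jdj, d→djd, j→jg, d→djd, j→jg, g→jdj, which concatenates to jg jdj jg djd jg jg jdj djd jg djd jg jdj.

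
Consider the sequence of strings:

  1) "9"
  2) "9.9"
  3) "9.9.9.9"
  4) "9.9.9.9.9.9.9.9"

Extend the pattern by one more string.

9.9.9.9.9.9.9.9.9.9.9.9.9.9.9.9

Each string is two copies of the previous one joined by '.'.
So the next term is two copies of 9.9.9.9.9.9.9.9 with '.' between the halves.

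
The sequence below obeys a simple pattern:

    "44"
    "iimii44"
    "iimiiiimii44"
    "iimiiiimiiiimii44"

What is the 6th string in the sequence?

Each term is the previous one with iimii prepended.
From iimiiiimiiiimii44, 2 further steps: iimiiiimiiiimii44 → iimiiiimiiiimiiiimii44 → (answer).

iimiiiimiiiimiiiimiiiimii44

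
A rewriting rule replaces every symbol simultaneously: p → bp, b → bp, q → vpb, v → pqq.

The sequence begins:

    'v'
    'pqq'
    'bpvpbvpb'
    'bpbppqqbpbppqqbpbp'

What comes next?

bpbpbpbpbpvpbvpbbpbpbpbpbpvpbvpbbpbpbpbp

Applying the rule to each of the 18 symbols of bpbppqqbpbppqqbpbp gives the pieces bp bp bp bp bp vpb vpb bp bp bp bp bp vpb vpb bp bp bp bp, which concatenate to the answer.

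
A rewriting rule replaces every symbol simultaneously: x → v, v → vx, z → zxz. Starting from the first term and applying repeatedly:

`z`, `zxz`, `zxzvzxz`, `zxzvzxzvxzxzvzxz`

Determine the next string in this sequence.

zxzvzxzvxzxzvzxzvxvzxzvzxzvxzxzvzxz

Applying the rule to each of the 16 symbols of zxzvzxzvxzxzvzxz gives the pieces zxz v zxz vx zxz v zxz vx v zxz v zxz vx zxz v zxz, which concatenate to the answer.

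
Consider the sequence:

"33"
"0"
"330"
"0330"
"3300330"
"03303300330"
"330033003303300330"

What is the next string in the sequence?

03303300330330033003303300330

Each term (from the third on) is the two preceding terms concatenated in order: term 3 = 33·0 = 330.
So term 8 is 03303300330·330033003303300330.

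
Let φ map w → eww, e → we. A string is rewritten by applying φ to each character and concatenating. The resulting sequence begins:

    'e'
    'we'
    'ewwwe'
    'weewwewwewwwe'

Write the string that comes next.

Applying the rule to each of the 13 symbols of weewwewwewwwe gives the pieces eww we we eww eww we eww eww we eww eww eww we, which concatenate to the answer.

ewwweweewwewwweewwewwweewwewwewwwe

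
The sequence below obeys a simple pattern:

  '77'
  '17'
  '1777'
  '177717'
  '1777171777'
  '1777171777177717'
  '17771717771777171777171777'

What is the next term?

This is a Fibonacci-style word recurrence s(k) = s(k−1)·s(k−2): e.g. 17·77 = 1777.
Continuing: 17771717771777171777171777 · 1777171777177717 gives term 8.

177717177717771717771717771777171777177717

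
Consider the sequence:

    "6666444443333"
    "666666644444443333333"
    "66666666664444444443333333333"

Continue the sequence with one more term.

Each string has the form 6^{3n-2} 4^{2n+1} 3^{3n-2}, where the shown terms are n = 2, 3, 4.
For the next term, n = 5, so the run lengths are 13, 11, 13.

6666666666666444444444443333333333333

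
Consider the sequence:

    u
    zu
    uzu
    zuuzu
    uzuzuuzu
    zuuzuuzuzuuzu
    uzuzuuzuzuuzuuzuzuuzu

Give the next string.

Each term (from the third on) is the two preceding terms concatenated in order: term 3 = u·zu = uzu.
Continuing: zuuzuuzuzuuzu · uzuzuuzuzuuzuuzuzuuzu gives term 8.

zuuzuuzuzuuzuuzuzuuzuzuuzuuzuzuuzu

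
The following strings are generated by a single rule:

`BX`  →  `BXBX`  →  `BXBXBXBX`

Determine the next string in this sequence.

BXBXBXBXBXBXBXBX

Every step duplicates the string.
One more doubling of BXBXBXBX gives the answer.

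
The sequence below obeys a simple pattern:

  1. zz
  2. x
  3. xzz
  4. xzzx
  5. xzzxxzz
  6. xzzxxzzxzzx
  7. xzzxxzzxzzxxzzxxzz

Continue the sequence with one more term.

xzzxxzzxzzxxzzxxzzxzzxxzzxzzx

From term 3 onward, concatenate the last term with the second-to-last: x·zz = xzz, xzz·x = xzzx, …
The next term joins xzzxxzzxzzxxzzxxzz and xzzxxzzxzzx.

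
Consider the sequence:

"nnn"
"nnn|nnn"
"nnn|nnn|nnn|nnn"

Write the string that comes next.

nnn|nnn|nnn|nnn|nnn|nnn|nnn|nnn

Each string is two copies of the previous one joined by '|'.
One more doubling of nnn|nnn|nnn|nnn gives the answer.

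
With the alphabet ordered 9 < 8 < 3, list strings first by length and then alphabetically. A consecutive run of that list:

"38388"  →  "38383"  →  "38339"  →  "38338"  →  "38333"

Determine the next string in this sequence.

33999

Treat 38333 as a base-3 numeral over the given alphabet and add one, carrying through any trailing 3's.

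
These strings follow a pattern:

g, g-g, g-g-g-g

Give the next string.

Each string is two copies of the previous one joined by '-'.
One more doubling of g-g-g-g gives the answer.

g-g-g-g-g-g-g-g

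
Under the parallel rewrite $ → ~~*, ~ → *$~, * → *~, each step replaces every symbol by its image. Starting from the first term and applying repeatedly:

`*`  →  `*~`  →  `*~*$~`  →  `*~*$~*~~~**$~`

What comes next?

Rewriting the 13 symbols of *~*$~*~~~**$~ one by one yields *~ *$~ *~ ~~* *$~ *~ *$~ *$~ *$~ *~ *~ ~~* *$~; concatenated:

*~*$~*~~~**$~*~*$~*$~*$~*~*~~~**$~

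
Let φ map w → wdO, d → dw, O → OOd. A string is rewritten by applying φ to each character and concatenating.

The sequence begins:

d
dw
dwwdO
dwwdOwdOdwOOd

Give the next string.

dwwdOwdOdwOOdwdOdwOOddwwdOOOdOOddw

Replace each of the 13 characters of dwwdOwdOdwOOd in place — dw wdO wdO dw OOd wdO dw OOd dw wdO OOd OOd dw — and concatenate.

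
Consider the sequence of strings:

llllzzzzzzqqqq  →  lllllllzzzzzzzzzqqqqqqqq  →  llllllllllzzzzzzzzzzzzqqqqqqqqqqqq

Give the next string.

lllllllllllllzzzzzzzzzzzzzzzqqqqqqqqqqqqqqqq

Reading off run lengths: l runs 4, 7, 10; z runs 6, 9, 12; q runs 4, 8, 12 — each is linear in n (n = 1, 2, …).
For the next term, n = 4, so the run lengths are 13, 15, 16.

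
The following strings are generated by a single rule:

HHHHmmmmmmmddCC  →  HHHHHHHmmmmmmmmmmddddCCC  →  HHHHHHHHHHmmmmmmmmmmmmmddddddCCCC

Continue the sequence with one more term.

Term n consists of 3n-2 H's, followed by 3n+1 m's, followed by 2n-2 d's, followed by n C's, where the shown terms are n = 2, 3, 4.
Setting n = 5 gives 13, 16, 8, 5 characters in each block.

HHHHHHHHHHHHHmmmmmmmmmmmmmmmmddddddddCCCCC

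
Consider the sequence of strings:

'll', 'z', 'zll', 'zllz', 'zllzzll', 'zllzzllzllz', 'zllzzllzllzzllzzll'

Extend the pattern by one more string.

zllzzllzllzzllzzllzllzzllzllz

Each term (from the third on) is the previous term followed by the one before it: term 3 = z·ll = zll.
Continuing: zllzzllzllzzllzzll · zllzzllzllz gives term 8.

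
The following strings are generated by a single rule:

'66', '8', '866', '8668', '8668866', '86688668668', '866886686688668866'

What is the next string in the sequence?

86688668668866886686688668668

Each term (from the third on) is the previous term followed by the one before it: term 3 = 8·66 = 866.
The next term joins 866886686688668866 and 86688668668.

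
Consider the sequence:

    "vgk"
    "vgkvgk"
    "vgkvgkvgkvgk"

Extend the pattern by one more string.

s(k+1) = s(k)·s(k) — each term doubles the last.
So the next term is two copies of vgkvgkvgkvgk.

vgkvgkvgkvgkvgkvgkvgkvgk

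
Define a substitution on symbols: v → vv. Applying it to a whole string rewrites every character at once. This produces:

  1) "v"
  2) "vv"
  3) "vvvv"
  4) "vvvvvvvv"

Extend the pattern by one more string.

Rewriting each symbol of vvvvvvvv: v→vv, v→vv, v→vv, v→vv, v→vv, v→vv, v→vv, v→vv, which concatenates to vv vv vv vv vv vv vv vv.

vvvvvvvvvvvvvvvv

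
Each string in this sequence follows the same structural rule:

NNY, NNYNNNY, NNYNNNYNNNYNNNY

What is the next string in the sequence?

s(k+1) = s(k)·N·s(k) — each term doubles the last with 'N' between the halves.
So the next term is two copies of NNYNNNYNNNYNNNY with 'N' between the halves.

NNYNNNYNNNYNNNYNNNYNNNYNNNYNNNY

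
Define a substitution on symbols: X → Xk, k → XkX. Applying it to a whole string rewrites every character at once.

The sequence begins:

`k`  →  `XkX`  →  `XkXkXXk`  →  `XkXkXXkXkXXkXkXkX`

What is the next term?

Applying the rule to each of the 17 symbols of XkXkXXkXkXXkXkXkX gives the pieces Xk XkX Xk XkX Xk Xk XkX Xk XkX Xk Xk XkX Xk XkX Xk XkX Xk, which concatenate to the answer.

XkXkXXkXkXXkXkXkXXkXkXXkXkXkXXkXkXXkXkXXk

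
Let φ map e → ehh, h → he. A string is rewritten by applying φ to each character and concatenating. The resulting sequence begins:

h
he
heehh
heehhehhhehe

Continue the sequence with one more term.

Expanding heehhehhhehe: h→he, e→ehh, e→ehh, h→he, h→he, e→ehh, h→he, h→he, h→he, e→ehh, h→he, e→ehh. Concatenated: he ehh ehh he he ehh he he he ehh he ehh.

heehhehhheheehhheheheehhheehh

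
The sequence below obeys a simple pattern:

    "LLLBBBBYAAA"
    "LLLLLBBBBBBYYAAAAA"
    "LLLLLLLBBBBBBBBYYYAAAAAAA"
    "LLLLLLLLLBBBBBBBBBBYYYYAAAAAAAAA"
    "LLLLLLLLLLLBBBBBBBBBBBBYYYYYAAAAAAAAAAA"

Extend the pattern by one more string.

LLLLLLLLLLLLLBBBBBBBBBBBBBBYYYYYYAAAAAAAAAAAAA

Reading off run lengths: L runs 3, 5, 7, 9, 11; B runs 4, 6, 8, 10, 12; Y runs 1, 2, 3, 4, 5; A runs 3, 5, 7, 9, 11 — each is linear in n (n = 1, 2, …).
For the next term, n = 6, so the run lengths are 13, 14, 6, 13.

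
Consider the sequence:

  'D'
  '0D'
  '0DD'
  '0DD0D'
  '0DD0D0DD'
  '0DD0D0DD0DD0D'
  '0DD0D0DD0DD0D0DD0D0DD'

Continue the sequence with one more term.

From term 3 onward, concatenate the last term with the second-to-last: 0D·D = 0DD, 0DD·0D = 0DD0D, …
The next term joins 0DD0D0DD0DD0D0DD0D0DD and 0DD0D0DD0DD0D.

0DD0D0DD0DD0D0DD0D0DD0DD0D0DD0DD0D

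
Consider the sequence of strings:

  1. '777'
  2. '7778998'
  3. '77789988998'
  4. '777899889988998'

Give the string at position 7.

Each term is the previous one with 8998 appended.
From 777899889988998, 3 further steps: 777899889988998 → 7778998899889988998 → 77789988998899889988998 → (answer).

777899889988998899889988998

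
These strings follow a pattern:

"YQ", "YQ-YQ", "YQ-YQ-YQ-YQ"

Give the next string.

s(k+1) = s(k)·-·s(k) — each term doubles the last with '-' between the halves.
So the next term is two copies of YQ-YQ-YQ-YQ with '-' between the halves.

YQ-YQ-YQ-YQ-YQ-YQ-YQ-YQ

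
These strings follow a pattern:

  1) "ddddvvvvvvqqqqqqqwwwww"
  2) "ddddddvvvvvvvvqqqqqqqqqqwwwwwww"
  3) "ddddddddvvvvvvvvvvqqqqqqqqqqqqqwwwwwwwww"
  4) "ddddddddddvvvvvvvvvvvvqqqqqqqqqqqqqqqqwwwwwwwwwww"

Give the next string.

Reading off run lengths: d runs 4, 6, 8, 10; v runs 6, 8, 10, 12; q runs 7, 10, 13, 16; w runs 5, 7, 9, 11 — each is linear in n, where the shown terms are n = 2, 3, 4, 5.
At n = 6 the blocks have lengths 12, 14, 19, 13.

ddddddddddddvvvvvvvvvvvvvvqqqqqqqqqqqqqqqqqqqwwwwwwwwwwwww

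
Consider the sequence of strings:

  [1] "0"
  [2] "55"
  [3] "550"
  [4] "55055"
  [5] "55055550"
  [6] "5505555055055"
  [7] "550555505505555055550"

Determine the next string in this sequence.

From term 3 onward, concatenate the last term with the second-to-last: 55·0 = 550, 550·55 = 55055, …
Continuing: 550555505505555055550 · 5505555055055 gives term 8.

5505555055055550555505505555055055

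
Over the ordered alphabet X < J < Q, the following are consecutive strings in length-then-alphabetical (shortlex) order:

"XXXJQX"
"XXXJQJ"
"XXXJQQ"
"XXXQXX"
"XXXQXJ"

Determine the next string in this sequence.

Treat XXXQXJ as a base-3 numeral over the given alphabet and add one, carrying through any trailing Q's.

XXXQXQ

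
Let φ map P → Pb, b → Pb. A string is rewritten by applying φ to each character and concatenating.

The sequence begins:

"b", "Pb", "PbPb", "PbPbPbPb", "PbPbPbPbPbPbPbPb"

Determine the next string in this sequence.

PbPbPbPbPbPbPbPbPbPbPbPbPbPbPbPb

Replace each of the 16 characters of PbPbPbPbPbPbPbPb in place — Pb Pb Pb Pb Pb Pb Pb Pb Pb Pb Pb Pb Pb Pb Pb Pb — and concatenate.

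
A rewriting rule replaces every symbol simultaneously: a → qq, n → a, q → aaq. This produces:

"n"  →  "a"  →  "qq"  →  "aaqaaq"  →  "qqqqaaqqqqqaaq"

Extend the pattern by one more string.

aaqaaqaaqaaqqqqqaaqaaqaaqaaqaaqqqqqaaq

φ(qqqqaaqqqqqaaq) expands symbol-by-symbol to aaq aaq aaq aaq qq qq aaq aaq aaq aaq aaq qq qq aaq; joining the 14 pieces gives the next term.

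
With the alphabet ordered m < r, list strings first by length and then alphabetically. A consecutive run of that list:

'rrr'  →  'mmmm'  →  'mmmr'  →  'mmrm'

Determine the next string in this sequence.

Treat mmrm as a base-2 numeral over the given alphabet and add one, carrying through any trailing r's.

mmrr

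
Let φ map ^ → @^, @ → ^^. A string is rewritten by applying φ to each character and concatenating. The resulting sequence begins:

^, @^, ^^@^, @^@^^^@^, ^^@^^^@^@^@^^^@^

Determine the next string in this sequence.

Rewriting the 16 symbols of ^^@^^^@^@^@^^^@^ one by one yields @^ @^ ^^ @^ @^ @^ ^^ @^ ^^ @^ ^^ @^ @^ @^ ^^ @^; concatenated:

@^@^^^@^@^@^^^@^^^@^^^@^@^@^^^@^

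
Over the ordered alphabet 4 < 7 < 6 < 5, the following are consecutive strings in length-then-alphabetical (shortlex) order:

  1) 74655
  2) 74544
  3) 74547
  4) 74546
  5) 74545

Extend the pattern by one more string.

74574

The successor of 74545 increments the rightmost position that isn't already 5 and resets every position after it to 4.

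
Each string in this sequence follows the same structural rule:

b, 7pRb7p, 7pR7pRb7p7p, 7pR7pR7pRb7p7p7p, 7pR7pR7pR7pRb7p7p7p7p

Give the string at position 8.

7pR7pR7pR7pR7pR7pR7pRb7p7p7p7p7p7p7p

Every step adds 7pR to the front and 7p to the end of the previous string.
From 7pR7pR7pR7pRb7p7p7p7p, 3 further steps: 7pR7pR7pR7pRb7p7p7p7p → 7pR7pR7pR7pR7pRb7p7p7p7p7p → 7pR7pR7pR7pR7pR7pRb7p7p7p7p7p7p → (answer).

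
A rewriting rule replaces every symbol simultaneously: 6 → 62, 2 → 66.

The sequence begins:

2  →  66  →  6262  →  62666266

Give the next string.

6266626262666262

Apply φ to 62666266 symbol by symbol: 6→62, 2→66, 6→62, 6→62, 6→62, 2→66, 6→62, 6→62; joined: 62 66 62 62 62 66 62 62.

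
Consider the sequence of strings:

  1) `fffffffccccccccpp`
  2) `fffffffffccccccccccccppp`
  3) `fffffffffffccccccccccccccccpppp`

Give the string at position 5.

Reading off run lengths: f runs 7, 9, 11; c runs 8, 12, 16; p runs 2, 3, 4 — each is linear in n, where the shown terms are n = 2, 3, 4.
Setting n = 6 gives 15, 24, 6 characters in each block.

fffffffffffffffccccccccccccccccccccccccpppppp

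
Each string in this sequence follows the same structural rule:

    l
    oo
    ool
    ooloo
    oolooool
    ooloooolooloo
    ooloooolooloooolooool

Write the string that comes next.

Each term (from the third on) is the previous term followed by the one before it: term 3 = oo·l = ool.
Continuing: ooloooolooloooolooool · ooloooolooloo gives term 8.

oolooooloolooooloooolooloooolooloo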